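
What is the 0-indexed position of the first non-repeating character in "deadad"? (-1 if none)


Input: deadad
Character frequencies:
  'a': 2
  'd': 3
  'e': 1
Scanning left to right for freq == 1:
  Position 0 ('d'): freq=3, skip
  Position 1 ('e'): unique! => answer = 1

1


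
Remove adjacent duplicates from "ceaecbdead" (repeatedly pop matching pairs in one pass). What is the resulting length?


Input: ceaecbdead
Stack-based adjacent duplicate removal:
  Read 'c': push. Stack: c
  Read 'e': push. Stack: ce
  Read 'a': push. Stack: cea
  Read 'e': push. Stack: ceae
  Read 'c': push. Stack: ceaec
  Read 'b': push. Stack: ceaecb
  Read 'd': push. Stack: ceaecbd
  Read 'e': push. Stack: ceaecbde
  Read 'a': push. Stack: ceaecbdea
  Read 'd': push. Stack: ceaecbdead
Final stack: "ceaecbdead" (length 10)

10


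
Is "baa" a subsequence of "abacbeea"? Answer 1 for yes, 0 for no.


Check if "baa" is a subsequence of "abacbeea"
Greedy scan:
  Position 0 ('a'): no match needed
  Position 1 ('b'): matches sub[0] = 'b'
  Position 2 ('a'): matches sub[1] = 'a'
  Position 3 ('c'): no match needed
  Position 4 ('b'): no match needed
  Position 5 ('e'): no match needed
  Position 6 ('e'): no match needed
  Position 7 ('a'): matches sub[2] = 'a'
All 3 characters matched => is a subsequence

1


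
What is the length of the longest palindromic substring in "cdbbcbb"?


Input: "cdbbcbb"
Checking substrings for palindromes:
  [2:7] "bbcbb" (len 5) => palindrome
  [3:6] "bcb" (len 3) => palindrome
  [2:4] "bb" (len 2) => palindrome
  [5:7] "bb" (len 2) => palindrome
Longest palindromic substring: "bbcbb" with length 5

5


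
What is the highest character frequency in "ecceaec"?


Input: ecceaec
Character counts:
  'a': 1
  'c': 3
  'e': 3
Maximum frequency: 3

3


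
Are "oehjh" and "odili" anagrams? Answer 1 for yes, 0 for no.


Strings: "oehjh", "odili"
Sorted first:  ehhjo
Sorted second: diilo
Differ at position 0: 'e' vs 'd' => not anagrams

0


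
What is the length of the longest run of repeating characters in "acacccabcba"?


Input: "acacccabcba"
Scanning for longest run:
  Position 1 ('c'): new char, reset run to 1
  Position 2 ('a'): new char, reset run to 1
  Position 3 ('c'): new char, reset run to 1
  Position 4 ('c'): continues run of 'c', length=2
  Position 5 ('c'): continues run of 'c', length=3
  Position 6 ('a'): new char, reset run to 1
  Position 7 ('b'): new char, reset run to 1
  Position 8 ('c'): new char, reset run to 1
  Position 9 ('b'): new char, reset run to 1
  Position 10 ('a'): new char, reset run to 1
Longest run: 'c' with length 3

3


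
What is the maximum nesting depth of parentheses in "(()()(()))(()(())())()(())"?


Input: "(()()(()))(()(())())()(())"
Tracking depth:
  Position 0 '(': depth becomes 1
  Position 1 '(': depth becomes 2
  Position 2 ')': depth becomes 1
  Position 3 '(': depth becomes 2
  Position 4 ')': depth becomes 1
  Position 5 '(': depth becomes 2
  Position 6 '(': depth becomes 3
  Position 7 ')': depth becomes 2
  Position 8 ')': depth becomes 1
  Position 9 ')': depth becomes 0
  Position 10 '(': depth becomes 1
  Position 11 '(': depth becomes 2
  Position 12 ')': depth becomes 1
  Position 13 '(': depth becomes 2
  Position 14 '(': depth becomes 3
  Position 15 ')': depth becomes 2
  Position 16 ')': depth becomes 1
  Position 17 '(': depth becomes 2
  Position 18 ')': depth becomes 1
  Position 19 ')': depth becomes 0
  Position 20 '(': depth becomes 1
  Position 21 ')': depth becomes 0
  Position 22 '(': depth becomes 1
  Position 23 '(': depth becomes 2
  Position 24 ')': depth becomes 1
  Position 25 ')': depth becomes 0
Maximum depth reached: 3

3


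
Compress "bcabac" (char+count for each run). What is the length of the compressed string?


Input: bcabac
Runs:
  'b' x 1 => "b1"
  'c' x 1 => "c1"
  'a' x 1 => "a1"
  'b' x 1 => "b1"
  'a' x 1 => "a1"
  'c' x 1 => "c1"
Compressed: "b1c1a1b1a1c1"
Compressed length: 12

12


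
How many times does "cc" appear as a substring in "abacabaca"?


Searching for "cc" in "abacabaca"
Scanning each position:
  Position 0: "ab" => no
  Position 1: "ba" => no
  Position 2: "ac" => no
  Position 3: "ca" => no
  Position 4: "ab" => no
  Position 5: "ba" => no
  Position 6: "ac" => no
  Position 7: "ca" => no
Total occurrences: 0

0


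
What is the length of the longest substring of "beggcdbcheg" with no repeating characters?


Input: "beggcdbcheg"
Sliding window (track last position of each char):
  Position 0 ('b'): window [0,0] length 1 -- new best
  Position 1 ('e'): window [0,1] length 2 -- new best
  Position 2 ('g'): window [0,2] length 3 -- new best
  Position 3 ('g'): repeat (last at 2), move window start to 3
  Position 3 ('g'): window [3,3] length 1
  Position 4 ('c'): window [3,4] length 2
  Position 5 ('d'): window [3,5] length 3
  Position 6 ('b'): window [3,6] length 4 -- new best
  Position 7 ('c'): repeat (last at 4), move window start to 5
  Position 7 ('c'): window [5,7] length 3
  Position 8 ('h'): window [5,8] length 4
  Position 9 ('e'): window [5,9] length 5 -- new best
  Position 10 ('g'): window [5,10] length 6 -- new best
Longest substring with no repeats: "dbcheg" with length 6

6


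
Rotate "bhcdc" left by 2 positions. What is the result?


Input: "bhcdc", rotate left by 2
First 2 characters: "bh"
Remaining characters: "cdc"
Concatenate remaining + first: "cdc" + "bh" = "cdcbh"

cdcbh


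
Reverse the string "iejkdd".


Input: iejkdd
Reading characters right to left:
  Position 5: 'd'
  Position 4: 'd'
  Position 3: 'k'
  Position 2: 'j'
  Position 1: 'e'
  Position 0: 'i'
Reversed: ddkjei

ddkjei


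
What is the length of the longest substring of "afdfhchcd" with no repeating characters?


Input: "afdfhchcd"
Sliding window (track last position of each char):
  Position 0 ('a'): window [0,0] length 1 -- new best
  Position 1 ('f'): window [0,1] length 2 -- new best
  Position 2 ('d'): window [0,2] length 3 -- new best
  Position 3 ('f'): repeat (last at 1), move window start to 2
  Position 3 ('f'): window [2,3] length 2
  Position 4 ('h'): window [2,4] length 3
  Position 5 ('c'): window [2,5] length 4 -- new best
  Position 6 ('h'): repeat (last at 4), move window start to 5
  Position 6 ('h'): window [5,6] length 2
  Position 7 ('c'): repeat (last at 5), move window start to 6
  Position 7 ('c'): window [6,7] length 2
  Position 8 ('d'): window [6,8] length 3
Longest substring with no repeats: "dfhc" with length 4

4


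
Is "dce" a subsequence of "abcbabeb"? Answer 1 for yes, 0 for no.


Check if "dce" is a subsequence of "abcbabeb"
Greedy scan:
  Position 0 ('a'): no match needed
  Position 1 ('b'): no match needed
  Position 2 ('c'): no match needed
  Position 3 ('b'): no match needed
  Position 4 ('a'): no match needed
  Position 5 ('b'): no match needed
  Position 6 ('e'): no match needed
  Position 7 ('b'): no match needed
Only matched 0/3 characters => not a subsequence

0


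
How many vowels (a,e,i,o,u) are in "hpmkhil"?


Input: hpmkhil
Checking each character:
  'h' at position 0: consonant
  'p' at position 1: consonant
  'm' at position 2: consonant
  'k' at position 3: consonant
  'h' at position 4: consonant
  'i' at position 5: vowel (running total: 1)
  'l' at position 6: consonant
Total vowels: 1

1


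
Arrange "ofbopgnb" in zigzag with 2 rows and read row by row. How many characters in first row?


Zigzag "ofbopgnb" into 2 rows:
Placing characters:
  'o' => row 0
  'f' => row 1
  'b' => row 0
  'o' => row 1
  'p' => row 0
  'g' => row 1
  'n' => row 0
  'b' => row 1
Rows:
  Row 0: "obpn"
  Row 1: "fogb"
First row length: 4

4


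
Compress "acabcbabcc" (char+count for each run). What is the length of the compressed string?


Input: acabcbabcc
Runs:
  'a' x 1 => "a1"
  'c' x 1 => "c1"
  'a' x 1 => "a1"
  'b' x 1 => "b1"
  'c' x 1 => "c1"
  'b' x 1 => "b1"
  'a' x 1 => "a1"
  'b' x 1 => "b1"
  'c' x 2 => "c2"
Compressed: "a1c1a1b1c1b1a1b1c2"
Compressed length: 18

18


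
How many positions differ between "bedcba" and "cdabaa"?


Comparing "bedcba" and "cdabaa" position by position:
  Position 0: 'b' vs 'c' => DIFFER
  Position 1: 'e' vs 'd' => DIFFER
  Position 2: 'd' vs 'a' => DIFFER
  Position 3: 'c' vs 'b' => DIFFER
  Position 4: 'b' vs 'a' => DIFFER
  Position 5: 'a' vs 'a' => same
Positions that differ: 5

5


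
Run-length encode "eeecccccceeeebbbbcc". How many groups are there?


Input: eeecccccceeeebbbbcc
Scanning for consecutive runs:
  Group 1: 'e' x 3 (positions 0-2)
  Group 2: 'c' x 6 (positions 3-8)
  Group 3: 'e' x 4 (positions 9-12)
  Group 4: 'b' x 4 (positions 13-16)
  Group 5: 'c' x 2 (positions 17-18)
Total groups: 5

5


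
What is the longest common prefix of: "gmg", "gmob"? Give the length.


Words: gmg, gmob
  Position 0: all 'g' => match
  Position 1: all 'm' => match
  Position 2: ('g', 'o') => mismatch, stop
LCP = "gm" (length 2)

2


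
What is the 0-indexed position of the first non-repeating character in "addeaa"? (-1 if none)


Input: addeaa
Character frequencies:
  'a': 3
  'd': 2
  'e': 1
Scanning left to right for freq == 1:
  Position 0 ('a'): freq=3, skip
  Position 1 ('d'): freq=2, skip
  Position 2 ('d'): freq=2, skip
  Position 3 ('e'): unique! => answer = 3

3


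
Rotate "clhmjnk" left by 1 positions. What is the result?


Input: "clhmjnk", rotate left by 1
First 1 characters: "c"
Remaining characters: "lhmjnk"
Concatenate remaining + first: "lhmjnk" + "c" = "lhmjnkc"

lhmjnkc


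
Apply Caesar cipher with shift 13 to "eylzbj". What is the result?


Caesar cipher: shift "eylzbj" by 13
  'e' (pos 4) + 13 = pos 17 = 'r'
  'y' (pos 24) + 13 = pos 11 = 'l'
  'l' (pos 11) + 13 = pos 24 = 'y'
  'z' (pos 25) + 13 = pos 12 = 'm'
  'b' (pos 1) + 13 = pos 14 = 'o'
  'j' (pos 9) + 13 = pos 22 = 'w'
Result: rlymow

rlymow


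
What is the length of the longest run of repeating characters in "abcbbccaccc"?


Input: "abcbbccaccc"
Scanning for longest run:
  Position 1 ('b'): new char, reset run to 1
  Position 2 ('c'): new char, reset run to 1
  Position 3 ('b'): new char, reset run to 1
  Position 4 ('b'): continues run of 'b', length=2
  Position 5 ('c'): new char, reset run to 1
  Position 6 ('c'): continues run of 'c', length=2
  Position 7 ('a'): new char, reset run to 1
  Position 8 ('c'): new char, reset run to 1
  Position 9 ('c'): continues run of 'c', length=2
  Position 10 ('c'): continues run of 'c', length=3
Longest run: 'c' with length 3

3


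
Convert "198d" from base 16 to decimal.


Input: "198d" in base 16
Positional expansion:
  Digit '1' (value 1) x 16^3 = 4096
  Digit '9' (value 9) x 16^2 = 2304
  Digit '8' (value 8) x 16^1 = 128
  Digit 'd' (value 13) x 16^0 = 13
Sum = 6541

6541


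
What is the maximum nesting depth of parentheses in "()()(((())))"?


Input: "()()(((())))"
Tracking depth:
  Position 0 '(': depth becomes 1
  Position 1 ')': depth becomes 0
  Position 2 '(': depth becomes 1
  Position 3 ')': depth becomes 0
  Position 4 '(': depth becomes 1
  Position 5 '(': depth becomes 2
  Position 6 '(': depth becomes 3
  Position 7 '(': depth becomes 4
  Position 8 ')': depth becomes 3
  Position 9 ')': depth becomes 2
  Position 10 ')': depth becomes 1
  Position 11 ')': depth becomes 0
Maximum depth reached: 4

4


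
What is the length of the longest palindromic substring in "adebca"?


Input: "adebca"
Checking substrings for palindromes:
  No multi-char palindromic substrings found
Longest palindromic substring: "a" with length 1

1


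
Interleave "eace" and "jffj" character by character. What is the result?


Interleaving "eace" and "jffj":
  Position 0: 'e' from first, 'j' from second => "ej"
  Position 1: 'a' from first, 'f' from second => "af"
  Position 2: 'c' from first, 'f' from second => "cf"
  Position 3: 'e' from first, 'j' from second => "ej"
Result: ejafcfej

ejafcfej


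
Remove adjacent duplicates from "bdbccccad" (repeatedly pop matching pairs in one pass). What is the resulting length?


Input: bdbccccad
Stack-based adjacent duplicate removal:
  Read 'b': push. Stack: b
  Read 'd': push. Stack: bd
  Read 'b': push. Stack: bdb
  Read 'c': push. Stack: bdbc
  Read 'c': matches stack top 'c' => pop. Stack: bdb
  Read 'c': push. Stack: bdbc
  Read 'c': matches stack top 'c' => pop. Stack: bdb
  Read 'a': push. Stack: bdba
  Read 'd': push. Stack: bdbad
Final stack: "bdbad" (length 5)

5


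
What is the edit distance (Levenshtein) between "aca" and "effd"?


Computing edit distance: "aca" -> "effd"
DP table:
           e    f    f    d
      0    1    2    3    4
  a   1    1    2    3    4
  c   2    2    2    3    4
  a   3    3    3    3    4
Edit distance = dp[3][4] = 4

4


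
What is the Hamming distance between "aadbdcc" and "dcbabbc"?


Comparing "aadbdcc" and "dcbabbc" position by position:
  Position 0: 'a' vs 'd' => differ
  Position 1: 'a' vs 'c' => differ
  Position 2: 'd' vs 'b' => differ
  Position 3: 'b' vs 'a' => differ
  Position 4: 'd' vs 'b' => differ
  Position 5: 'c' vs 'b' => differ
  Position 6: 'c' vs 'c' => same
Total differences (Hamming distance): 6

6


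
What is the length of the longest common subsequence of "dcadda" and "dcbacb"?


LCS of "dcadda" and "dcbacb"
DP table:
           d    c    b    a    c    b
      0    0    0    0    0    0    0
  d   0    1    1    1    1    1    1
  c   0    1    2    2    2    2    2
  a   0    1    2    2    3    3    3
  d   0    1    2    2    3    3    3
  d   0    1    2    2    3    3    3
  a   0    1    2    2    3    3    3
LCS length = dp[6][6] = 3

3


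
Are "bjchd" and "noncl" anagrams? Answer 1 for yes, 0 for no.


Strings: "bjchd", "noncl"
Sorted first:  bcdhj
Sorted second: clnno
Differ at position 0: 'b' vs 'c' => not anagrams

0


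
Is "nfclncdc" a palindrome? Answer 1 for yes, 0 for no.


Input: nfclncdc
Reversed: cdcnlcfn
  Compare pos 0 ('n') with pos 7 ('c'): MISMATCH
  Compare pos 1 ('f') with pos 6 ('d'): MISMATCH
  Compare pos 2 ('c') with pos 5 ('c'): match
  Compare pos 3 ('l') with pos 4 ('n'): MISMATCH
Result: not a palindrome

0


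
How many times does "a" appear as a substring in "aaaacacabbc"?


Searching for "a" in "aaaacacabbc"
Scanning each position:
  Position 0: "a" => MATCH
  Position 1: "a" => MATCH
  Position 2: "a" => MATCH
  Position 3: "a" => MATCH
  Position 4: "c" => no
  Position 5: "a" => MATCH
  Position 6: "c" => no
  Position 7: "a" => MATCH
  Position 8: "b" => no
  Position 9: "b" => no
  Position 10: "c" => no
Total occurrences: 6

6


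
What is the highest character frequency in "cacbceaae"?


Input: cacbceaae
Character counts:
  'a': 3
  'b': 1
  'c': 3
  'e': 2
Maximum frequency: 3

3


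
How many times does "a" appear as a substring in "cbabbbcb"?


Searching for "a" in "cbabbbcb"
Scanning each position:
  Position 0: "c" => no
  Position 1: "b" => no
  Position 2: "a" => MATCH
  Position 3: "b" => no
  Position 4: "b" => no
  Position 5: "b" => no
  Position 6: "c" => no
  Position 7: "b" => no
Total occurrences: 1

1


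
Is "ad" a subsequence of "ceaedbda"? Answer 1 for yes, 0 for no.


Check if "ad" is a subsequence of "ceaedbda"
Greedy scan:
  Position 0 ('c'): no match needed
  Position 1 ('e'): no match needed
  Position 2 ('a'): matches sub[0] = 'a'
  Position 3 ('e'): no match needed
  Position 4 ('d'): matches sub[1] = 'd'
  Position 5 ('b'): no match needed
  Position 6 ('d'): no match needed
  Position 7 ('a'): no match needed
All 2 characters matched => is a subsequence

1


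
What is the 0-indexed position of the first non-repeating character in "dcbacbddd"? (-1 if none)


Input: dcbacbddd
Character frequencies:
  'a': 1
  'b': 2
  'c': 2
  'd': 4
Scanning left to right for freq == 1:
  Position 0 ('d'): freq=4, skip
  Position 1 ('c'): freq=2, skip
  Position 2 ('b'): freq=2, skip
  Position 3 ('a'): unique! => answer = 3

3


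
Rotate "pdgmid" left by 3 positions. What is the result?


Input: "pdgmid", rotate left by 3
First 3 characters: "pdg"
Remaining characters: "mid"
Concatenate remaining + first: "mid" + "pdg" = "midpdg"

midpdg


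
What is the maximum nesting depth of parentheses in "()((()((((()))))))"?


Input: "()((()((((()))))))"
Tracking depth:
  Position 0 '(': depth becomes 1
  Position 1 ')': depth becomes 0
  Position 2 '(': depth becomes 1
  Position 3 '(': depth becomes 2
  Position 4 '(': depth becomes 3
  Position 5 ')': depth becomes 2
  Position 6 '(': depth becomes 3
  Position 7 '(': depth becomes 4
  Position 8 '(': depth becomes 5
  Position 9 '(': depth becomes 6
  Position 10 '(': depth becomes 7
  Position 11 ')': depth becomes 6
  Position 12 ')': depth becomes 5
  Position 13 ')': depth becomes 4
  Position 14 ')': depth becomes 3
  Position 15 ')': depth becomes 2
  Position 16 ')': depth becomes 1
  Position 17 ')': depth becomes 0
Maximum depth reached: 7

7


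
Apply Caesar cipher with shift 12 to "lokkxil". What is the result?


Caesar cipher: shift "lokkxil" by 12
  'l' (pos 11) + 12 = pos 23 = 'x'
  'o' (pos 14) + 12 = pos 0 = 'a'
  'k' (pos 10) + 12 = pos 22 = 'w'
  'k' (pos 10) + 12 = pos 22 = 'w'
  'x' (pos 23) + 12 = pos 9 = 'j'
  'i' (pos 8) + 12 = pos 20 = 'u'
  'l' (pos 11) + 12 = pos 23 = 'x'
Result: xawwjux

xawwjux


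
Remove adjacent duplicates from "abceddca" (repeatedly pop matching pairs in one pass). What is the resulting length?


Input: abceddca
Stack-based adjacent duplicate removal:
  Read 'a': push. Stack: a
  Read 'b': push. Stack: ab
  Read 'c': push. Stack: abc
  Read 'e': push. Stack: abce
  Read 'd': push. Stack: abced
  Read 'd': matches stack top 'd' => pop. Stack: abce
  Read 'c': push. Stack: abcec
  Read 'a': push. Stack: abceca
Final stack: "abceca" (length 6)

6


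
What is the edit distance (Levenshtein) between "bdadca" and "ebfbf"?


Computing edit distance: "bdadca" -> "ebfbf"
DP table:
           e    b    f    b    f
      0    1    2    3    4    5
  b   1    1    1    2    3    4
  d   2    2    2    2    3    4
  a   3    3    3    3    3    4
  d   4    4    4    4    4    4
  c   5    5    5    5    5    5
  a   6    6    6    6    6    6
Edit distance = dp[6][5] = 6

6


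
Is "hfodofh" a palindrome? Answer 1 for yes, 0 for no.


Input: hfodofh
Reversed: hfodofh
  Compare pos 0 ('h') with pos 6 ('h'): match
  Compare pos 1 ('f') with pos 5 ('f'): match
  Compare pos 2 ('o') with pos 4 ('o'): match
Result: palindrome

1


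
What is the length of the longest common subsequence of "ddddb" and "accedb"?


LCS of "ddddb" and "accedb"
DP table:
           a    c    c    e    d    b
      0    0    0    0    0    0    0
  d   0    0    0    0    0    1    1
  d   0    0    0    0    0    1    1
  d   0    0    0    0    0    1    1
  d   0    0    0    0    0    1    1
  b   0    0    0    0    0    1    2
LCS length = dp[5][6] = 2

2


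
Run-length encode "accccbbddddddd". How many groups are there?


Input: accccbbddddddd
Scanning for consecutive runs:
  Group 1: 'a' x 1 (positions 0-0)
  Group 2: 'c' x 4 (positions 1-4)
  Group 3: 'b' x 2 (positions 5-6)
  Group 4: 'd' x 7 (positions 7-13)
Total groups: 4

4


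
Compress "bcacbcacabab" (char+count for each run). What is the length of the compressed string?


Input: bcacbcacabab
Runs:
  'b' x 1 => "b1"
  'c' x 1 => "c1"
  'a' x 1 => "a1"
  'c' x 1 => "c1"
  'b' x 1 => "b1"
  'c' x 1 => "c1"
  'a' x 1 => "a1"
  'c' x 1 => "c1"
  'a' x 1 => "a1"
  'b' x 1 => "b1"
  'a' x 1 => "a1"
  'b' x 1 => "b1"
Compressed: "b1c1a1c1b1c1a1c1a1b1a1b1"
Compressed length: 24

24


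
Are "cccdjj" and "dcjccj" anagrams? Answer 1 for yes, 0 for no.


Strings: "cccdjj", "dcjccj"
Sorted first:  cccdjj
Sorted second: cccdjj
Sorted forms match => anagrams

1


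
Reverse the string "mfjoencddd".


Input: mfjoencddd
Reading characters right to left:
  Position 9: 'd'
  Position 8: 'd'
  Position 7: 'd'
  Position 6: 'c'
  Position 5: 'n'
  Position 4: 'e'
  Position 3: 'o'
  Position 2: 'j'
  Position 1: 'f'
  Position 0: 'm'
Reversed: dddcneojfm

dddcneojfm


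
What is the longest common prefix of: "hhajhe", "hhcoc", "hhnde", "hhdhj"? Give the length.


Words: hhajhe, hhcoc, hhnde, hhdhj
  Position 0: all 'h' => match
  Position 1: all 'h' => match
  Position 2: ('a', 'c', 'n', 'd') => mismatch, stop
LCP = "hh" (length 2)

2


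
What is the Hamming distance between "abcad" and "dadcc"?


Comparing "abcad" and "dadcc" position by position:
  Position 0: 'a' vs 'd' => differ
  Position 1: 'b' vs 'a' => differ
  Position 2: 'c' vs 'd' => differ
  Position 3: 'a' vs 'c' => differ
  Position 4: 'd' vs 'c' => differ
Total differences (Hamming distance): 5

5


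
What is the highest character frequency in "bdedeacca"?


Input: bdedeacca
Character counts:
  'a': 2
  'b': 1
  'c': 2
  'd': 2
  'e': 2
Maximum frequency: 2

2


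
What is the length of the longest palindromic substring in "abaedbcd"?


Input: "abaedbcd"
Checking substrings for palindromes:
  [0:3] "aba" (len 3) => palindrome
Longest palindromic substring: "aba" with length 3

3


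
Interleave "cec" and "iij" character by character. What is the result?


Interleaving "cec" and "iij":
  Position 0: 'c' from first, 'i' from second => "ci"
  Position 1: 'e' from first, 'i' from second => "ei"
  Position 2: 'c' from first, 'j' from second => "cj"
Result: cieicj

cieicj


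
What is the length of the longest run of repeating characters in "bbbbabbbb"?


Input: "bbbbabbbb"
Scanning for longest run:
  Position 1 ('b'): continues run of 'b', length=2
  Position 2 ('b'): continues run of 'b', length=3
  Position 3 ('b'): continues run of 'b', length=4
  Position 4 ('a'): new char, reset run to 1
  Position 5 ('b'): new char, reset run to 1
  Position 6 ('b'): continues run of 'b', length=2
  Position 7 ('b'): continues run of 'b', length=3
  Position 8 ('b'): continues run of 'b', length=4
Longest run: 'b' with length 4

4


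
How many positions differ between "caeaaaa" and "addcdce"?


Comparing "caeaaaa" and "addcdce" position by position:
  Position 0: 'c' vs 'a' => DIFFER
  Position 1: 'a' vs 'd' => DIFFER
  Position 2: 'e' vs 'd' => DIFFER
  Position 3: 'a' vs 'c' => DIFFER
  Position 4: 'a' vs 'd' => DIFFER
  Position 5: 'a' vs 'c' => DIFFER
  Position 6: 'a' vs 'e' => DIFFER
Positions that differ: 7

7


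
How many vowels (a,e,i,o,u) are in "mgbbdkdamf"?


Input: mgbbdkdamf
Checking each character:
  'm' at position 0: consonant
  'g' at position 1: consonant
  'b' at position 2: consonant
  'b' at position 3: consonant
  'd' at position 4: consonant
  'k' at position 5: consonant
  'd' at position 6: consonant
  'a' at position 7: vowel (running total: 1)
  'm' at position 8: consonant
  'f' at position 9: consonant
Total vowels: 1

1


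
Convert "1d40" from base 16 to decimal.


Input: "1d40" in base 16
Positional expansion:
  Digit '1' (value 1) x 16^3 = 4096
  Digit 'd' (value 13) x 16^2 = 3328
  Digit '4' (value 4) x 16^1 = 64
  Digit '0' (value 0) x 16^0 = 0
Sum = 7488

7488


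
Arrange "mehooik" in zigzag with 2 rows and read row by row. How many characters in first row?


Zigzag "mehooik" into 2 rows:
Placing characters:
  'm' => row 0
  'e' => row 1
  'h' => row 0
  'o' => row 1
  'o' => row 0
  'i' => row 1
  'k' => row 0
Rows:
  Row 0: "mhok"
  Row 1: "eoi"
First row length: 4

4


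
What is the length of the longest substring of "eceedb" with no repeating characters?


Input: "eceedb"
Sliding window (track last position of each char):
  Position 0 ('e'): window [0,0] length 1 -- new best
  Position 1 ('c'): window [0,1] length 2 -- new best
  Position 2 ('e'): repeat (last at 0), move window start to 1
  Position 2 ('e'): window [1,2] length 2
  Position 3 ('e'): repeat (last at 2), move window start to 3
  Position 3 ('e'): window [3,3] length 1
  Position 4 ('d'): window [3,4] length 2
  Position 5 ('b'): window [3,5] length 3 -- new best
Longest substring with no repeats: "edb" with length 3

3


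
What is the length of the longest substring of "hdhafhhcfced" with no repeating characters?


Input: "hdhafhhcfced"
Sliding window (track last position of each char):
  Position 0 ('h'): window [0,0] length 1 -- new best
  Position 1 ('d'): window [0,1] length 2 -- new best
  Position 2 ('h'): repeat (last at 0), move window start to 1
  Position 2 ('h'): window [1,2] length 2
  Position 3 ('a'): window [1,3] length 3 -- new best
  Position 4 ('f'): window [1,4] length 4 -- new best
  Position 5 ('h'): repeat (last at 2), move window start to 3
  Position 5 ('h'): window [3,5] length 3
  Position 6 ('h'): repeat (last at 5), move window start to 6
  Position 6 ('h'): window [6,6] length 1
  Position 7 ('c'): window [6,7] length 2
  Position 8 ('f'): window [6,8] length 3
  Position 9 ('c'): repeat (last at 7), move window start to 8
  Position 9 ('c'): window [8,9] length 2
  Position 10 ('e'): window [8,10] length 3
  Position 11 ('d'): window [8,11] length 4
Longest substring with no repeats: "dhaf" with length 4

4


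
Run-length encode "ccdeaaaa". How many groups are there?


Input: ccdeaaaa
Scanning for consecutive runs:
  Group 1: 'c' x 2 (positions 0-1)
  Group 2: 'd' x 1 (positions 2-2)
  Group 3: 'e' x 1 (positions 3-3)
  Group 4: 'a' x 4 (positions 4-7)
Total groups: 4

4


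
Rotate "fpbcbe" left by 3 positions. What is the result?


Input: "fpbcbe", rotate left by 3
First 3 characters: "fpb"
Remaining characters: "cbe"
Concatenate remaining + first: "cbe" + "fpb" = "cbefpb"

cbefpb


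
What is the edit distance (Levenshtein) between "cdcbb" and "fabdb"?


Computing edit distance: "cdcbb" -> "fabdb"
DP table:
           f    a    b    d    b
      0    1    2    3    4    5
  c   1    1    2    3    4    5
  d   2    2    2    3    3    4
  c   3    3    3    3    4    4
  b   4    4    4    3    4    4
  b   5    5    5    4    4    4
Edit distance = dp[5][5] = 4

4


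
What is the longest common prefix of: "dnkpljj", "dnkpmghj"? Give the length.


Words: dnkpljj, dnkpmghj
  Position 0: all 'd' => match
  Position 1: all 'n' => match
  Position 2: all 'k' => match
  Position 3: all 'p' => match
  Position 4: ('l', 'm') => mismatch, stop
LCP = "dnkp" (length 4)

4


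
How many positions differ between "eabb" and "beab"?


Comparing "eabb" and "beab" position by position:
  Position 0: 'e' vs 'b' => DIFFER
  Position 1: 'a' vs 'e' => DIFFER
  Position 2: 'b' vs 'a' => DIFFER
  Position 3: 'b' vs 'b' => same
Positions that differ: 3

3


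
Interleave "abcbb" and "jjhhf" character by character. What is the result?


Interleaving "abcbb" and "jjhhf":
  Position 0: 'a' from first, 'j' from second => "aj"
  Position 1: 'b' from first, 'j' from second => "bj"
  Position 2: 'c' from first, 'h' from second => "ch"
  Position 3: 'b' from first, 'h' from second => "bh"
  Position 4: 'b' from first, 'f' from second => "bf"
Result: ajbjchbhbf

ajbjchbhbf


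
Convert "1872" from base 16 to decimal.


Input: "1872" in base 16
Positional expansion:
  Digit '1' (value 1) x 16^3 = 4096
  Digit '8' (value 8) x 16^2 = 2048
  Digit '7' (value 7) x 16^1 = 112
  Digit '2' (value 2) x 16^0 = 2
Sum = 6258

6258


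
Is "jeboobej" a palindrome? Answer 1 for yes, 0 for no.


Input: jeboobej
Reversed: jeboobej
  Compare pos 0 ('j') with pos 7 ('j'): match
  Compare pos 1 ('e') with pos 6 ('e'): match
  Compare pos 2 ('b') with pos 5 ('b'): match
  Compare pos 3 ('o') with pos 4 ('o'): match
Result: palindrome

1


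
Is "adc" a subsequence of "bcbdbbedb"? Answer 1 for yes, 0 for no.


Check if "adc" is a subsequence of "bcbdbbedb"
Greedy scan:
  Position 0 ('b'): no match needed
  Position 1 ('c'): no match needed
  Position 2 ('b'): no match needed
  Position 3 ('d'): no match needed
  Position 4 ('b'): no match needed
  Position 5 ('b'): no match needed
  Position 6 ('e'): no match needed
  Position 7 ('d'): no match needed
  Position 8 ('b'): no match needed
Only matched 0/3 characters => not a subsequence

0


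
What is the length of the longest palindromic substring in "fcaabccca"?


Input: "fcaabccca"
Checking substrings for palindromes:
  [5:8] "ccc" (len 3) => palindrome
  [2:4] "aa" (len 2) => palindrome
  [5:7] "cc" (len 2) => palindrome
  [6:8] "cc" (len 2) => palindrome
Longest palindromic substring: "ccc" with length 3

3


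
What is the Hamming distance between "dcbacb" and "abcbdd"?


Comparing "dcbacb" and "abcbdd" position by position:
  Position 0: 'd' vs 'a' => differ
  Position 1: 'c' vs 'b' => differ
  Position 2: 'b' vs 'c' => differ
  Position 3: 'a' vs 'b' => differ
  Position 4: 'c' vs 'd' => differ
  Position 5: 'b' vs 'd' => differ
Total differences (Hamming distance): 6

6


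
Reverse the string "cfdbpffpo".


Input: cfdbpffpo
Reading characters right to left:
  Position 8: 'o'
  Position 7: 'p'
  Position 6: 'f'
  Position 5: 'f'
  Position 4: 'p'
  Position 3: 'b'
  Position 2: 'd'
  Position 1: 'f'
  Position 0: 'c'
Reversed: opffpbdfc

opffpbdfc


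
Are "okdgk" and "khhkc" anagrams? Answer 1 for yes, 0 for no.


Strings: "okdgk", "khhkc"
Sorted first:  dgkko
Sorted second: chhkk
Differ at position 0: 'd' vs 'c' => not anagrams

0


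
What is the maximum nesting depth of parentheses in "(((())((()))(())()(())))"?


Input: "(((())((()))(())()(())))"
Tracking depth:
  Position 0 '(': depth becomes 1
  Position 1 '(': depth becomes 2
  Position 2 '(': depth becomes 3
  Position 3 '(': depth becomes 4
  Position 4 ')': depth becomes 3
  Position 5 ')': depth becomes 2
  Position 6 '(': depth becomes 3
  Position 7 '(': depth becomes 4
  Position 8 '(': depth becomes 5
  Position 9 ')': depth becomes 4
  Position 10 ')': depth becomes 3
  Position 11 ')': depth becomes 2
  Position 12 '(': depth becomes 3
  Position 13 '(': depth becomes 4
  Position 14 ')': depth becomes 3
  Position 15 ')': depth becomes 2
  Position 16 '(': depth becomes 3
  Position 17 ')': depth becomes 2
  Position 18 '(': depth becomes 3
  Position 19 '(': depth becomes 4
  Position 20 ')': depth becomes 3
  Position 21 ')': depth becomes 2
  Position 22 ')': depth becomes 1
  Position 23 ')': depth becomes 0
Maximum depth reached: 5

5


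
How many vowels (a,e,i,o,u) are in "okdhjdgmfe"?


Input: okdhjdgmfe
Checking each character:
  'o' at position 0: vowel (running total: 1)
  'k' at position 1: consonant
  'd' at position 2: consonant
  'h' at position 3: consonant
  'j' at position 4: consonant
  'd' at position 5: consonant
  'g' at position 6: consonant
  'm' at position 7: consonant
  'f' at position 8: consonant
  'e' at position 9: vowel (running total: 2)
Total vowels: 2

2


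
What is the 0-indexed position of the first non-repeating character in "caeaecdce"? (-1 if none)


Input: caeaecdce
Character frequencies:
  'a': 2
  'c': 3
  'd': 1
  'e': 3
Scanning left to right for freq == 1:
  Position 0 ('c'): freq=3, skip
  Position 1 ('a'): freq=2, skip
  Position 2 ('e'): freq=3, skip
  Position 3 ('a'): freq=2, skip
  Position 4 ('e'): freq=3, skip
  Position 5 ('c'): freq=3, skip
  Position 6 ('d'): unique! => answer = 6

6


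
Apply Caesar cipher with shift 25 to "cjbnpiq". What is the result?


Caesar cipher: shift "cjbnpiq" by 25
  'c' (pos 2) + 25 = pos 1 = 'b'
  'j' (pos 9) + 25 = pos 8 = 'i'
  'b' (pos 1) + 25 = pos 0 = 'a'
  'n' (pos 13) + 25 = pos 12 = 'm'
  'p' (pos 15) + 25 = pos 14 = 'o'
  'i' (pos 8) + 25 = pos 7 = 'h'
  'q' (pos 16) + 25 = pos 15 = 'p'
Result: biamohp

biamohp


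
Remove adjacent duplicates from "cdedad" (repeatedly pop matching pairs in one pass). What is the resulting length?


Input: cdedad
Stack-based adjacent duplicate removal:
  Read 'c': push. Stack: c
  Read 'd': push. Stack: cd
  Read 'e': push. Stack: cde
  Read 'd': push. Stack: cded
  Read 'a': push. Stack: cdeda
  Read 'd': push. Stack: cdedad
Final stack: "cdedad" (length 6)

6


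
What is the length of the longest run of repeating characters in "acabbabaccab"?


Input: "acabbabaccab"
Scanning for longest run:
  Position 1 ('c'): new char, reset run to 1
  Position 2 ('a'): new char, reset run to 1
  Position 3 ('b'): new char, reset run to 1
  Position 4 ('b'): continues run of 'b', length=2
  Position 5 ('a'): new char, reset run to 1
  Position 6 ('b'): new char, reset run to 1
  Position 7 ('a'): new char, reset run to 1
  Position 8 ('c'): new char, reset run to 1
  Position 9 ('c'): continues run of 'c', length=2
  Position 10 ('a'): new char, reset run to 1
  Position 11 ('b'): new char, reset run to 1
Longest run: 'b' with length 2

2


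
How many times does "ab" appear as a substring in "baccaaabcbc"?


Searching for "ab" in "baccaaabcbc"
Scanning each position:
  Position 0: "ba" => no
  Position 1: "ac" => no
  Position 2: "cc" => no
  Position 3: "ca" => no
  Position 4: "aa" => no
  Position 5: "aa" => no
  Position 6: "ab" => MATCH
  Position 7: "bc" => no
  Position 8: "cb" => no
  Position 9: "bc" => no
Total occurrences: 1

1


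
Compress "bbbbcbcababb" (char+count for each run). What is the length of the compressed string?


Input: bbbbcbcababb
Runs:
  'b' x 4 => "b4"
  'c' x 1 => "c1"
  'b' x 1 => "b1"
  'c' x 1 => "c1"
  'a' x 1 => "a1"
  'b' x 1 => "b1"
  'a' x 1 => "a1"
  'b' x 2 => "b2"
Compressed: "b4c1b1c1a1b1a1b2"
Compressed length: 16

16


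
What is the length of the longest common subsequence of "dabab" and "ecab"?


LCS of "dabab" and "ecab"
DP table:
           e    c    a    b
      0    0    0    0    0
  d   0    0    0    0    0
  a   0    0    0    1    1
  b   0    0    0    1    2
  a   0    0    0    1    2
  b   0    0    0    1    2
LCS length = dp[5][4] = 2

2


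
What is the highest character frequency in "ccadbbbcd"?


Input: ccadbbbcd
Character counts:
  'a': 1
  'b': 3
  'c': 3
  'd': 2
Maximum frequency: 3

3


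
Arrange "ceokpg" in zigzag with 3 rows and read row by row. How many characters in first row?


Zigzag "ceokpg" into 3 rows:
Placing characters:
  'c' => row 0
  'e' => row 1
  'o' => row 2
  'k' => row 1
  'p' => row 0
  'g' => row 1
Rows:
  Row 0: "cp"
  Row 1: "ekg"
  Row 2: "o"
First row length: 2

2


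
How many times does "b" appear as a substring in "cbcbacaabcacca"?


Searching for "b" in "cbcbacaabcacca"
Scanning each position:
  Position 0: "c" => no
  Position 1: "b" => MATCH
  Position 2: "c" => no
  Position 3: "b" => MATCH
  Position 4: "a" => no
  Position 5: "c" => no
  Position 6: "a" => no
  Position 7: "a" => no
  Position 8: "b" => MATCH
  Position 9: "c" => no
  Position 10: "a" => no
  Position 11: "c" => no
  Position 12: "c" => no
  Position 13: "a" => no
Total occurrences: 3

3


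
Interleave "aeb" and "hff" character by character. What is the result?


Interleaving "aeb" and "hff":
  Position 0: 'a' from first, 'h' from second => "ah"
  Position 1: 'e' from first, 'f' from second => "ef"
  Position 2: 'b' from first, 'f' from second => "bf"
Result: ahefbf

ahefbf


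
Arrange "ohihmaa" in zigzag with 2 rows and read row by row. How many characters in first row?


Zigzag "ohihmaa" into 2 rows:
Placing characters:
  'o' => row 0
  'h' => row 1
  'i' => row 0
  'h' => row 1
  'm' => row 0
  'a' => row 1
  'a' => row 0
Rows:
  Row 0: "oima"
  Row 1: "hha"
First row length: 4

4


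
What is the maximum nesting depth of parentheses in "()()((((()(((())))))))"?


Input: "()()((((()(((())))))))"
Tracking depth:
  Position 0 '(': depth becomes 1
  Position 1 ')': depth becomes 0
  Position 2 '(': depth becomes 1
  Position 3 ')': depth becomes 0
  Position 4 '(': depth becomes 1
  Position 5 '(': depth becomes 2
  Position 6 '(': depth becomes 3
  Position 7 '(': depth becomes 4
  Position 8 '(': depth becomes 5
  Position 9 ')': depth becomes 4
  Position 10 '(': depth becomes 5
  Position 11 '(': depth becomes 6
  Position 12 '(': depth becomes 7
  Position 13 '(': depth becomes 8
  Position 14 ')': depth becomes 7
  Position 15 ')': depth becomes 6
  Position 16 ')': depth becomes 5
  Position 17 ')': depth becomes 4
  Position 18 ')': depth becomes 3
  Position 19 ')': depth becomes 2
  Position 20 ')': depth becomes 1
  Position 21 ')': depth becomes 0
Maximum depth reached: 8

8


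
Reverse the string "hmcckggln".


Input: hmcckggln
Reading characters right to left:
  Position 8: 'n'
  Position 7: 'l'
  Position 6: 'g'
  Position 5: 'g'
  Position 4: 'k'
  Position 3: 'c'
  Position 2: 'c'
  Position 1: 'm'
  Position 0: 'h'
Reversed: nlggkccmh

nlggkccmh


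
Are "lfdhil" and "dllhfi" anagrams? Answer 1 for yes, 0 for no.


Strings: "lfdhil", "dllhfi"
Sorted first:  dfhill
Sorted second: dfhill
Sorted forms match => anagrams

1


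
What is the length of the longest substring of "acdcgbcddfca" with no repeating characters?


Input: "acdcgbcddfca"
Sliding window (track last position of each char):
  Position 0 ('a'): window [0,0] length 1 -- new best
  Position 1 ('c'): window [0,1] length 2 -- new best
  Position 2 ('d'): window [0,2] length 3 -- new best
  Position 3 ('c'): repeat (last at 1), move window start to 2
  Position 3 ('c'): window [2,3] length 2
  Position 4 ('g'): window [2,4] length 3
  Position 5 ('b'): window [2,5] length 4 -- new best
  Position 6 ('c'): repeat (last at 3), move window start to 4
  Position 6 ('c'): window [4,6] length 3
  Position 7 ('d'): window [4,7] length 4
  Position 8 ('d'): repeat (last at 7), move window start to 8
  Position 8 ('d'): window [8,8] length 1
  Position 9 ('f'): window [8,9] length 2
  Position 10 ('c'): window [8,10] length 3
  Position 11 ('a'): window [8,11] length 4
Longest substring with no repeats: "dcgb" with length 4

4


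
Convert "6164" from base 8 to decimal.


Input: "6164" in base 8
Positional expansion:
  Digit '6' (value 6) x 8^3 = 3072
  Digit '1' (value 1) x 8^2 = 64
  Digit '6' (value 6) x 8^1 = 48
  Digit '4' (value 4) x 8^0 = 4
Sum = 3188

3188


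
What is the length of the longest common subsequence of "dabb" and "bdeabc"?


LCS of "dabb" and "bdeabc"
DP table:
           b    d    e    a    b    c
      0    0    0    0    0    0    0
  d   0    0    1    1    1    1    1
  a   0    0    1    1    2    2    2
  b   0    1    1    1    2    3    3
  b   0    1    1    1    2    3    3
LCS length = dp[4][6] = 3

3


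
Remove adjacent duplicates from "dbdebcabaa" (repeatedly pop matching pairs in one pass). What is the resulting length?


Input: dbdebcabaa
Stack-based adjacent duplicate removal:
  Read 'd': push. Stack: d
  Read 'b': push. Stack: db
  Read 'd': push. Stack: dbd
  Read 'e': push. Stack: dbde
  Read 'b': push. Stack: dbdeb
  Read 'c': push. Stack: dbdebc
  Read 'a': push. Stack: dbdebca
  Read 'b': push. Stack: dbdebcab
  Read 'a': push. Stack: dbdebcaba
  Read 'a': matches stack top 'a' => pop. Stack: dbdebcab
Final stack: "dbdebcab" (length 8)

8


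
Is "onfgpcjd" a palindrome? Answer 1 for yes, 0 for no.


Input: onfgpcjd
Reversed: djcpgfno
  Compare pos 0 ('o') with pos 7 ('d'): MISMATCH
  Compare pos 1 ('n') with pos 6 ('j'): MISMATCH
  Compare pos 2 ('f') with pos 5 ('c'): MISMATCH
  Compare pos 3 ('g') with pos 4 ('p'): MISMATCH
Result: not a palindrome

0


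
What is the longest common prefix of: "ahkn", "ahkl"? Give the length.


Words: ahkn, ahkl
  Position 0: all 'a' => match
  Position 1: all 'h' => match
  Position 2: all 'k' => match
  Position 3: ('n', 'l') => mismatch, stop
LCP = "ahk" (length 3)

3


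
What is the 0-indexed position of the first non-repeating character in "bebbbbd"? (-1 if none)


Input: bebbbbd
Character frequencies:
  'b': 5
  'd': 1
  'e': 1
Scanning left to right for freq == 1:
  Position 0 ('b'): freq=5, skip
  Position 1 ('e'): unique! => answer = 1

1


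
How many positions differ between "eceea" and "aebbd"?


Comparing "eceea" and "aebbd" position by position:
  Position 0: 'e' vs 'a' => DIFFER
  Position 1: 'c' vs 'e' => DIFFER
  Position 2: 'e' vs 'b' => DIFFER
  Position 3: 'e' vs 'b' => DIFFER
  Position 4: 'a' vs 'd' => DIFFER
Positions that differ: 5

5
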